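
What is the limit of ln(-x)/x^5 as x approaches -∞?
This is an ∞/∞ indeterminate form as x → -∞.
Compare growth rates of the dominant terms (exponentials ≫ polynomials ≫ logarithms), or apply L'Hôpital's rule; the quotient → 0.
Limit = 0.

Final answer: 0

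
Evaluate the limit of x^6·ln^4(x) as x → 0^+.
This is a 0·∞ indeterminate form at x → 0⁺.
Rewrite the product as ln^4(x) / x^(-6) and apply L'Hôpital, or use the standard hierarchy x^(-6) ≫ |ln x|^4 as x → 0⁺.
The indeterminate product → 0, so the limit = 0.

Final answer: 0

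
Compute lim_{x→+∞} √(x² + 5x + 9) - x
This is an ∞ − ∞ indeterminate form.
Multiply and divide by the conjugate √(x²+5x + 9) + x; the x² terms cancel, leaving (5x + 9)/(√(x²+5x + 9)+x) → 5/2.
Limit = 5/2.

Final answer: 5/2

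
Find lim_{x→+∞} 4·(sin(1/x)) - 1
Evaluate the dominant behaviour as x → +∞; each term tends to a finite value or vanishes.
Limit = -1.

Final answer: -1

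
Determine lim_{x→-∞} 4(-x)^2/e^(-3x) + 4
The quotient is an ∞/∞ indeterminate form as x → -∞.
Compare growth rates of the dominant terms (exponentials ≫ polynomials ≫ logarithms), or apply L'Hôpital's rule; the quotient → 0.
Adding the constant: 0 + 4 = 4. Limit = 4.

Final answer: 4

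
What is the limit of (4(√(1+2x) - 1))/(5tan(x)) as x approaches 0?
Both numerator and denominator → 0 as x → 0; this is a 0/0 indeterminate form.
Expand each to leading order near x = 0: numerator ~ 4·x, denominator ~ 5·x.
The limit of the ratio is 4/5.

Final answer: 4/5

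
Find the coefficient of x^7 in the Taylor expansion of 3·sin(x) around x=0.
Expand to order 7: 3·sin(x) = -x^7/1680 + x^5/40 - x^3/2 + 3·x + O(x^8).
The coefficient of x^7 is -1/1680.

Final answer: -1/1680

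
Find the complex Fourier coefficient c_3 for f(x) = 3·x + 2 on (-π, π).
Compute the real Fourier coefficients first: a_3 = 0, b_3 = 2.
Then c_3 = (a_3 − i·b_3)/2 = -i.

Final answer: -i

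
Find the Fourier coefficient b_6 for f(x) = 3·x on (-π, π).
b_6 = (1/π) ∫_{-π}^{π} f(x)·sin(6x) dx.
Evaluate the integral (use parity and integration by parts as needed): b_6 = -1.

Final answer: -1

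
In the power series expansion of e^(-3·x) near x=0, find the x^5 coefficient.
Expand to order 5: e^(-3·x) = -81·x^5/40 + 27·x^4/8 - 9·x^3/2 + 9·x^2/2 - 3·x + 1 + O(x^6).
The coefficient of x^5 is -81/40.

Final answer: -81/40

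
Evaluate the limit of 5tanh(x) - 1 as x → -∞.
Evaluate the dominant behaviour as x → -∞; each term tends to a finite value or vanishes.
Limit = -6.

Final answer: -6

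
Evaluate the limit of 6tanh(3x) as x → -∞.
Evaluate the dominant behaviour as x → -∞; each term tends to a finite value or vanishes.
Limit = -6.

Final answer: -6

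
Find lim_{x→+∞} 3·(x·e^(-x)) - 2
Evaluate the dominant behaviour as x → +∞; each term tends to a finite value or vanishes.
Limit = -2.

Final answer: -2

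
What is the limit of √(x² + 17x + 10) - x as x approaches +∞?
This is an ∞ − ∞ indeterminate form.
Multiply and divide by the conjugate √(x²+17x + 10) + x; the x² terms cancel, leaving (17x + 10)/(√(x²+17x + 10)+x) → 17/2.
Limit = 17/2.

Final answer: 17/2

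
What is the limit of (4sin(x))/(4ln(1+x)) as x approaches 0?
Both numerator and denominator → 0 as x → 0; this is a 0/0 indeterminate form.
Expand each to leading order near x = 0: numerator ~ 4·x, denominator ~ 4·x.
The limit of the ratio is 1.

Final answer: 1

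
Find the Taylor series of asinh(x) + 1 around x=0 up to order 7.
-5·x^7/112 + 3·x^5/40 - x^3/6 + x + 1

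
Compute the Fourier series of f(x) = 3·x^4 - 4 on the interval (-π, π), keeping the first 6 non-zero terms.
(144 - 24·π^2)·cos(x) + (-9 + 6·π^2)·cos(2·x) + (16/9 - 8·π^2/3)·cos(3·x) + (-9/16 + 3·π^2/2)·cos(4·x) + (144/625 - 24·π^2/25)·cos(5·x) - 4 + 3·π^4/5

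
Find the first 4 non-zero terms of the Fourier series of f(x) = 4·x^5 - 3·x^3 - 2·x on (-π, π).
(-166·π^2 + 8·π^4 + 992)·sin(x) + (-4·π^4 - 65/2 + 23·π^2)·sin(2·x) + (-214·π^2/27 + 320/81 + 8·π^4/3)·sin(3·x) + (-2·π^4 - 1/2 + 4·π^2)·sin(4·x)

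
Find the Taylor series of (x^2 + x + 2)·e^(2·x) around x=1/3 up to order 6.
22·e^(2/3)/9 + 59·e^(2/3)·(x - 1/3)/9 + 83·e^(2/3)·(x - 1/3)^2/9 + 232·e^(2/3)·(x - 1/3)^3/27 + 158·e^(2/3)·(x - 1/3)^4/27 + 418·e^(2/3)·(x - 1/3)^5/135 + 538·e^(2/3)·(x - 1/3)^6/405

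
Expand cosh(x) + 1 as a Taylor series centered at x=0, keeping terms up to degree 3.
x^2/2 + 2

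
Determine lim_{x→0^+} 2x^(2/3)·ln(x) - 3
The product is a 0·∞ indeterminate form at x → 0⁺.
Rewrite the product as 2·ln(x) / x^(-2/3) and apply L'Hôpital, or use the standard hierarchy x^(-2/3) ≫ |ln x| as x → 0⁺.
The indeterminate product → 0, so the limit = -3.

Final answer: -3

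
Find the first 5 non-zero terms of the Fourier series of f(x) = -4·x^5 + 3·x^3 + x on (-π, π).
(-994 - 8·π^4 + 166·π^2)·sin(x) + (-23·π^2 + 67/2 + 4·π^4)·sin(2·x) + (-8·π^4/3 - 374/81 + 214·π^2/27)·sin(3·x) + (-4·π^2 + 1 + 2·π^4)·sin(4·x) + (-8·π^4/5 - 122/625 + 62·π^2/25)·sin(5·x)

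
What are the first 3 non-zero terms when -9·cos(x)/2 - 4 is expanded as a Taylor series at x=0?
-3·x^4/16 + 9·x^2/4 - 17/2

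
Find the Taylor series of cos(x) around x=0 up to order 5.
x^4/24 - x^2/2 + 1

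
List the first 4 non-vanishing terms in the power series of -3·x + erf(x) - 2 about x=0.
x^5/(5·√(π)) - 2·x^3/(3·√(π)) + x·(-3 + 2/√(π)) - 2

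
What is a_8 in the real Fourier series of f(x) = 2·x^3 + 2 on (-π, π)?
a_8 = (1/π) ∫_{-π}^{π} f(x)·cos(8x) dx.
Evaluate the integral (use parity and integration by parts as needed): a_8 = 0.

Final answer: 0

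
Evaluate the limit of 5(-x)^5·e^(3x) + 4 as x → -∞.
The product is a 0·∞ indeterminate form at x → -∞.
Rewrite the product as 5(-x)^5 / e^(-3x) (an ∞/∞ form) and apply L'Hôpital, or use the standard hierarchy e^(3|x|) ≫ |(-x)^5| as x → -∞.
The indeterminate product → 0, so the limit = 4.

Final answer: 4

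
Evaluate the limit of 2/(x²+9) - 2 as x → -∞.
Evaluate the dominant behaviour as x → -∞; each term tends to a finite value or vanishes.
Limit = -2.

Final answer: -2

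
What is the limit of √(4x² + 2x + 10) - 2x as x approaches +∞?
As x → +∞: multiply by the conjugate to get (2x+10)/(√(4x²+2x+10)+2x); the denominator ~ 4x, so the limit is 2/4 = 1/2.
Limit = 1/2.

Final answer: 1/2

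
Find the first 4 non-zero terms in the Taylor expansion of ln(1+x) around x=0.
-x^4/4 + x^3/3 - x^2/2 + x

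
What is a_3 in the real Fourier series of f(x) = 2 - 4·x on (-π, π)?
a_3 = (1/π) ∫_{-π}^{π} f(x)·cos(3x) dx.
Evaluate the integral (use parity and integration by parts as needed): a_3 = 0.

Final answer: 0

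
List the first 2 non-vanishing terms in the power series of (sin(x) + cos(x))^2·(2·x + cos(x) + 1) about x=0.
6·x + 2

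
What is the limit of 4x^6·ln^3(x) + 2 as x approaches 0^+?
The product is a 0·∞ indeterminate form at x → 0⁺.
Rewrite the product as 4·ln^3(x) / x^(-6) and apply L'Hôpital, or use the standard hierarchy x^(-6) ≫ |ln x|^3 as x → 0⁺.
The indeterminate product → 0, so the limit = 2.

Final answer: 2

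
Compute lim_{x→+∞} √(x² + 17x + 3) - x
This is an ∞ − ∞ indeterminate form.
Multiply and divide by the conjugate √(x²+17x + 3) + x; the x² terms cancel, leaving (17x + 3)/(√(x²+17x + 3)+x) → 17/2.
Limit = 17/2.

Final answer: 17/2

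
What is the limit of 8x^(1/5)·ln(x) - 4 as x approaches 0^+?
The product is a 0·∞ indeterminate form at x → 0⁺.
Rewrite the product as 8·ln(x) / x^(-1/5) and apply L'Hôpital, or use the standard hierarchy x^(-1/5) ≫ |ln x| as x → 0⁺.
The indeterminate product → 0, so the limit = -4.

Final answer: -4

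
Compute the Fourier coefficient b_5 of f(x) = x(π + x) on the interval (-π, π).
b_5 = (1/π) ∫_{-π}^{π} f(x)·sin(5x) dx.
Evaluate the integral (use parity and integration by parts as needed): b_5 = 2·π/5.

Final answer: 2·π/5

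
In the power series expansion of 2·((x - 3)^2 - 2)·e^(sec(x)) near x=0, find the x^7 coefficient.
Expand to order 7: 2·((x - 3)^2 - 2)·e^(sec(x)) = -151·e·x^7/60 + 1297·e·x^6/360 - 4·e·x^5 + 17·e·x^4/3 - 6·e·x^3 + 9·e·x^2 - 12·e·x + 14·e + O(x^8).
The coefficient of x^7 is -151·e/60.

Final answer: -151·e/60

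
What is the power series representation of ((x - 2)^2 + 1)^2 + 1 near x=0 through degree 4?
x^4 - 8·x^3 + 26·x^2 - 40·x + 26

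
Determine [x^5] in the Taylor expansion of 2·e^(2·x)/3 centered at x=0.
Expand to order 5: 2·e^(2·x)/3 = 8·x^5/45 + 4·x^4/9 + 8·x^3/9 + 4·x^2/3 + 4·x/3 + 2/3 + O(x^6).
The coefficient of x^5 is 8/45.

Final answer: 8/45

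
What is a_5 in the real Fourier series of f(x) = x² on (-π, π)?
a_5 = (1/π) ∫_{-π}^{π} f(x)·cos(5x) dx.
Evaluate the integral (use parity and integration by parts as needed): a_5 = -4/25.

Final answer: -4/25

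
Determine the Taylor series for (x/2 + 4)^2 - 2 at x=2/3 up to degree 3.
151/9 + 13·(x - 2/3)/3 + (x - 2/3)^2/4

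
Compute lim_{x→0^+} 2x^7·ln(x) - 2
The product is a 0·∞ indeterminate form at x → 0⁺.
Rewrite the product as 2·ln(x) / x^(-7) and apply L'Hôpital, or use the standard hierarchy x^(-7) ≫ |ln x| as x → 0⁺.
The indeterminate product → 0, so the limit = -2.

Final answer: -2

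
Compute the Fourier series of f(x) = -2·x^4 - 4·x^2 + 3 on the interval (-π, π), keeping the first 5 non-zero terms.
(-80 + 16·π^2)·cos(x) + (2 - 4·π^2)·cos(2·x) + (16/27 + 16·π^2/9)·cos(3·x) + (-π^2 - 5/8)·cos(4·x) - 2·π^4/5 - 4·π^2/3 + 3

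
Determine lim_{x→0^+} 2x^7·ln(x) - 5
The product is a 0·∞ indeterminate form at x → 0⁺.
Rewrite the product as 2·ln(x) / x^(-7) and apply L'Hôpital, or use the standard hierarchy x^(-7) ≫ |ln x| as x → 0⁺.
The indeterminate product → 0, so the limit = -5.

Final answer: -5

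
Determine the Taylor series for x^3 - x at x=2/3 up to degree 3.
-10/27 + (x - 2/3)/3 + 2·(x - 2/3)^2 + (x - 2/3)^3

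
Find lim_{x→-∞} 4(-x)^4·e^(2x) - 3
The product is a 0·∞ indeterminate form at x → -∞.
Rewrite the product as 4(-x)^4 / e^(-2x) (an ∞/∞ form) and apply L'Hôpital, or use the standard hierarchy e^(2|x|) ≫ |(-x)^4| as x → -∞.
The indeterminate product → 0, so the limit = -3.

Final answer: -3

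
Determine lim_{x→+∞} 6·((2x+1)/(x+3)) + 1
Evaluate the dominant behaviour as x → +∞; each term tends to a finite value or vanishes.
Limit = 13.

Final answer: 13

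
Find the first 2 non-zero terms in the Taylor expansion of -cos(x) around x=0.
x^2/2 - 1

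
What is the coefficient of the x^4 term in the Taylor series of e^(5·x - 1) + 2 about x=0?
Expand to order 4: e^(5·x - 1) + 2 = 625·x^4·e^(-1)/24 + 125·x^3·e^(-1)/6 + 25·x^2·e^(-1)/2 + 5·x·e^(-1) + e^(-1) + 2 + O(x^5).
The coefficient of x^4 is 625·e^(-1)/24.

Final answer: 625·e^(-1)/24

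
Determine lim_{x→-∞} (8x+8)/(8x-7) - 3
Evaluate the dominant behaviour as x → -∞; each term tends to a finite value or vanishes.
Limit = -2.

Final answer: -2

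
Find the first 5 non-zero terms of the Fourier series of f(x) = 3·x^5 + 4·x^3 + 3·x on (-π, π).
(-112·π^2 + 6·π^4 + 678)·sin(x) + (-3·π^4 - 39/2 + 11·π^2)·sin(2·x) + (-16·π^2/9 + 86/27 + 2·π^4)·sin(3·x) + (-3·π^4/2 - 93/64 - π^2/8)·sin(4·x) + (654/625 + 16·π^2/25 + 6·π^4/5)·sin(5·x)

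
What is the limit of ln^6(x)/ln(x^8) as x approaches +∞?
This is an ∞/∞ indeterminate form as x → +∞.
Write ln(x^8) = 8·ln(x), reducing the quotient to ln^5(x)/8 → ∞.
Limit = ∞.

Final answer: ∞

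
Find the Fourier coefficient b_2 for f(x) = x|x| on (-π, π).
b_2 = (1/π) ∫_{-π}^{π} f(x)·sin(2x) dx.
Evaluate the integral (use parity and integration by parts as needed): b_2 = -π.

Final answer: -π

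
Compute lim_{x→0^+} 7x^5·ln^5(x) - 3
The product is a 0·∞ indeterminate form at x → 0⁺.
Rewrite the product as 7·ln^5(x) / x^(-5) and apply L'Hôpital, or use the standard hierarchy x^(-5) ≫ |ln x|^5 as x → 0⁺.
The indeterminate product → 0, so the limit = -3.

Final answer: -3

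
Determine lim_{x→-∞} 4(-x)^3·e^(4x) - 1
The product is a 0·∞ indeterminate form at x → -∞.
Rewrite the product as 4(-x)^3 / e^(-4x) (an ∞/∞ form) and apply L'Hôpital, or use the standard hierarchy e^(4|x|) ≫ |(-x)^3| as x → -∞.
The indeterminate product → 0, so the limit = -1.

Final answer: -1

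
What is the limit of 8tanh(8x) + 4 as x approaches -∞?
Evaluate the dominant behaviour as x → -∞; each term tends to a finite value or vanishes.
Limit = -4.

Final answer: -4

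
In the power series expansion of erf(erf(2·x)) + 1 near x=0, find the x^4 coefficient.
Expand to order 4: erf(erf(2·x)) + 1 = x^3·(-128/(3·π^2) - 32/(3·π)) + 8·x/π + 1 + O(x^5).
The coefficient of x^4 is 0.

Final answer: 0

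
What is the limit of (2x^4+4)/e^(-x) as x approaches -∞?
This is an ∞/∞ indeterminate form as x → -∞.
Compare growth rates of the dominant terms (exponentials ≫ polynomials ≫ logarithms), or apply L'Hôpital's rule; the quotient → 0.
Limit = 0.

Final answer: 0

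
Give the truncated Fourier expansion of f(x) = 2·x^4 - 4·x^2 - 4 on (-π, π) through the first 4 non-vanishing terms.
(112 - 16·π^2)·cos(x) + (-10 + 4·π^2)·cos(2·x) + (80/27 - 16·π^2/9)·cos(3·x) - 4·π^2/3 - 4 + 2·π^4/5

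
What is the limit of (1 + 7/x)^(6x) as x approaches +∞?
As x → +∞: write (1 + 7/x)^(6x) = ((1 + 7/x)^x)^6 → (e^7)^6 = e^42.
Limit = e^(42).

Final answer: e^(42)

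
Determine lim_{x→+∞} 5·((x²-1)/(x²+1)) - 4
Evaluate the dominant behaviour as x → +∞; each term tends to a finite value or vanishes.
Limit = 1.

Final answer: 1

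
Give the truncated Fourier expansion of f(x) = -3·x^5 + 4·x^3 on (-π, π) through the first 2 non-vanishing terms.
(-768 - 6·π^4 + 128·π^2)·sin(x) + (-19·π^2 + 57/2 + 3·π^4)·sin(2·x)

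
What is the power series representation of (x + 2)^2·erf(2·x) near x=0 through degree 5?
304·x^5/(15·√(π)) - 64·x^4/(3·√(π)) - 52·x^3/(3·√(π)) + 16·x^2/√(π) + 16·x/√(π)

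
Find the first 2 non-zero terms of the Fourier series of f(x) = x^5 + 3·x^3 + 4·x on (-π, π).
(-34·π^2 + 2·π^4 + 212)·sin(x) + (-π^4 - 7 + 2·π^2)·sin(2·x)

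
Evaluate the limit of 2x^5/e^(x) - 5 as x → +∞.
The quotient is an ∞/∞ indeterminate form as x → +∞.
The exponential denominator e^(x) dominates the polynomial numerator (e^x ≫ x^5 as x → ∞), so the quotient → 0.
Adding the constant: 0 - 5 = -5. Limit = -5.

Final answer: -5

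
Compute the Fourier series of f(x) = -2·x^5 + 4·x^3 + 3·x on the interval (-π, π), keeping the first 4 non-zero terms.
(-522 - 4·π^4 + 88·π^2)·sin(x) + (-14·π^2 + 18 + 2·π^4)·sin(2·x) + (-4·π^4/3 - 142/81 + 152·π^2/27)·sin(3·x) + (-13·π^2/4 - 9/32 + π^4)·sin(4·x)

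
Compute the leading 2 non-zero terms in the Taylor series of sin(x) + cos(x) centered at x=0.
x + 1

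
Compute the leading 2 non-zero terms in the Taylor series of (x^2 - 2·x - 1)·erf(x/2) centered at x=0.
-2·x^2/√(π) - x/√(π)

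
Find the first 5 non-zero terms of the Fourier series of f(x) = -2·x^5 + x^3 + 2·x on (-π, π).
(-488 - 4·π^4 + 82·π^2)·sin(x) + (-11·π^2 + 29/2 + 2·π^4)·sin(2·x) + (-4·π^4/3 - 88/81 + 98·π^2/27)·sin(3·x) + (-7·π^2/4 - 11/32 + π^4)·sin(4·x) + (-4·π^4/5 + 344/625 + 26·π^2/25)·sin(5·x)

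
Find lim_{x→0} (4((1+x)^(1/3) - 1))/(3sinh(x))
Both numerator and denominator → 0 as x → 0; this is a 0/0 indeterminate form.
Expand each to leading order near x = 0: numerator ~ 4·x/3, denominator ~ 3·x.
The limit of the ratio is 4/9.

Final answer: 4/9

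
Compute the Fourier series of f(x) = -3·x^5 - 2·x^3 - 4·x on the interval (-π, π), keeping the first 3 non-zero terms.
(-704 - 6·π^4 + 116·π^2)·sin(x) + (-13·π^2 + 47/2 + 3·π^4)·sin(2·x) + (-2·π^4 - 128/27 + 28·π^2/9)·sin(3·x)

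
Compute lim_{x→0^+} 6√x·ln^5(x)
This is a 0·∞ indeterminate form at x → 0⁺.
Rewrite the product as 6·ln^5(x) / x^(-1/2) and apply L'Hôpital, or use the standard hierarchy x^(-1/2) ≫ |ln x|^5 as x → 0⁺.
The indeterminate product → 0, so the limit = 0.

Final answer: 0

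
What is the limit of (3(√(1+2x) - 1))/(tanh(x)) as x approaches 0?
Both numerator and denominator → 0 as x → 0; this is a 0/0 indeterminate form.
Expand each to leading order near x = 0: numerator ~ 3·x, denominator ~ x.
The limit of the ratio is 3.

Final answer: 3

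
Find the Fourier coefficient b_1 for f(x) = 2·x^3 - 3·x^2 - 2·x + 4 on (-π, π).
b_1 = (1/π) ∫_{-π}^{π} f(x)·sin(1x) dx.
Evaluate the integral (use parity and integration by parts as needed): b_1 = -28 + 4·π^2.

Final answer: -28 + 4·π^2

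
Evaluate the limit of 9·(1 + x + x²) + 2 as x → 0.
Direct substitution at x = 0 gives 11.

Final answer: 11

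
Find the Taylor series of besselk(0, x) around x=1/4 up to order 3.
besselk(0, 1/4) - besselk(1, 1/4)·(x - 1/4) + (besselk(0, 1/4)/4 + besselk(2, 1/4)/4)·(x - 1/4)^2 + (-besselk(3, 1/4)/24 - besselk(1, 1/4)/8)·(x - 1/4)^3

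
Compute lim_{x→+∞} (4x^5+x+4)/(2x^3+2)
This is an ∞/∞ indeterminate form as x → +∞.
Divide numerator and denominator by x^5 and let the lower-order terms vanish; the numerator's degree 5 exceeds the denominator's degree 3, so the quotient diverges.
Limit = ∞.

Final answer: ∞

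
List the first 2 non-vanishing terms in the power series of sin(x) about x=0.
-x^3/6 + x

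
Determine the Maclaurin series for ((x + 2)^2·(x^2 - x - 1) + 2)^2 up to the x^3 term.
4·x^3 + 68·x^2 + 32·x + 4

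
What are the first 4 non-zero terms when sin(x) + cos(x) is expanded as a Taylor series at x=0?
-x^3/6 - x^2/2 + x + 1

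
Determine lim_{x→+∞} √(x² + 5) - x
This is an ∞ − ∞ indeterminate form.
Multiply and divide by the conjugate √(x²+5) + x; the x² terms cancel, leaving 5/(√(x²+5)+x) → 0.
Limit = 0.

Final answer: 0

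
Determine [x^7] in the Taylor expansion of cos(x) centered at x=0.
Expand to order 7: cos(x) = -x^6/720 + x^4/24 - x^2/2 + 1 + O(x^8).
The coefficient of x^7 is 0.

Final answer: 0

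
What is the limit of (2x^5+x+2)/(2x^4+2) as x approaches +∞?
This is an ∞/∞ indeterminate form as x → +∞.
Divide numerator and denominator by x^5 and let the lower-order terms vanish; the numerator's degree 5 exceeds the denominator's degree 4, so the quotient diverges.
Limit = ∞.

Final answer: ∞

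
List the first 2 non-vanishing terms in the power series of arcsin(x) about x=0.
x^3/6 + x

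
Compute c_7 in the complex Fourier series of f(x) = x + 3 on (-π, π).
Compute the real Fourier coefficients first: a_7 = 0, b_7 = 2/7.
Then c_7 = (a_7 − i·b_7)/2 = -i/7.

Final answer: -i/7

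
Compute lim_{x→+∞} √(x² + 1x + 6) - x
As x → +∞: multiply by the conjugate to get (1x+6)/(√(x²+1x+6)+x); the denominator ~ 2x, so the limit is 1/2.
Limit = 1/2.

Final answer: 1/2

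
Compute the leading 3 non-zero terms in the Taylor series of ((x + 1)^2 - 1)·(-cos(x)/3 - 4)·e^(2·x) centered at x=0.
-77·x^3/3 - 65·x^2/3 - 26·x/3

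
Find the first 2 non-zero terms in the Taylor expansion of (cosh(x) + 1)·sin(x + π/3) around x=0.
x + √(3)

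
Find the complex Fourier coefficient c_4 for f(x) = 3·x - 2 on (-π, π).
Compute the real Fourier coefficients first: a_4 = 0, b_4 = -3/2.
Then c_4 = (a_4 − i·b_4)/2 = 3·i/4.

Final answer: 3·i/4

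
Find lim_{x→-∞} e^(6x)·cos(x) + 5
Evaluate the dominant behaviour as x → -∞; each term tends to a finite value or vanishes.
Limit = 5.

Final answer: 5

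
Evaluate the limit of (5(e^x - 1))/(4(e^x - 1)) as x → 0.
Both numerator and denominator → 0 as x → 0; this is a 0/0 indeterminate form.
Expand each to leading order near x = 0: numerator ~ 5·x, denominator ~ 4·x.
The limit of the ratio is 5/4.

Final answer: 5/4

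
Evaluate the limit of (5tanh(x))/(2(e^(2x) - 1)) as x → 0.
Both numerator and denominator → 0 as x → 0; this is a 0/0 indeterminate form.
Expand each to leading order near x = 0: numerator ~ 5·x, denominator ~ 4·x.
The limit of the ratio is 5/4.

Final answer: 5/4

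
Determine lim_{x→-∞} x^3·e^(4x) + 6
The product is a 0·∞ indeterminate form at x → -∞.
Rewrite the product as x^3 / e^(-4x) (an ∞/∞ form) and apply L'Hôpital, or use the standard hierarchy e^(4|x|) ≫ |x^3| as x → -∞.
The indeterminate product → 0, so the limit = 6.

Final answer: 6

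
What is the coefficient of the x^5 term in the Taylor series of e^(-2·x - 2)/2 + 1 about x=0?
Expand to order 5: e^(-2·x - 2)/2 + 1 = -2·x^5·e^(-2)/15 + x^4·e^(-2)/3 - 2·x^3·e^(-2)/3 + x^2·e^(-2) - x·e^(-2) + e^(-2)/2 + 1 + O(x^6).
The coefficient of x^5 is -2·e^(-2)/15.

Final answer: -2·e^(-2)/15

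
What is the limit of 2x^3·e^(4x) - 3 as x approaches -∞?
The product is a 0·∞ indeterminate form at x → -∞.
Rewrite the product as 2x^3 / e^(-4x) (an ∞/∞ form) and apply L'Hôpital, or use the standard hierarchy e^(4|x|) ≫ |x^3| as x → -∞.
The indeterminate product → 0, so the limit = -3.

Final answer: -3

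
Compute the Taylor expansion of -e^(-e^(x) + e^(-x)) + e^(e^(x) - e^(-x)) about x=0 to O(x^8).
989·x^7/1260 + 19·x^5/10 + 10·x^3/3 + 4·x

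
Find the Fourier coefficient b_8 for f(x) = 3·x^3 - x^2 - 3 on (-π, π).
b_8 = (1/π) ∫_{-π}^{π} f(x)·sin(8x) dx.
Evaluate the integral (use parity and integration by parts as needed): b_8 = 9/128 - 3·π^2/4.

Final answer: 9/128 - 3·π^2/4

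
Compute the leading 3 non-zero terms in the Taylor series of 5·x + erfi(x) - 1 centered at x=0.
2·x^3/(3·√(π)) + x·(2/√(π) + 5) - 1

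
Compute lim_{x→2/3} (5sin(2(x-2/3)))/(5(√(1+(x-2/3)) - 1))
Both numerator and denominator → 0 as x → 2/3; this is a 0/0 indeterminate form.
Expand each to leading order near x = 2/3: numerator ~ 10·(x - 2/3), denominator ~ 5·(x - 2/3)/2.
The limit of the ratio is 4.

Final answer: 4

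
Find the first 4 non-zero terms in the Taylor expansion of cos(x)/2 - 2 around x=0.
-x^6/1440 + x^4/48 - x^2/4 - 3/2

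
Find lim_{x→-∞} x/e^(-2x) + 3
The quotient is an ∞/∞ indeterminate form as x → -∞.
Compare growth rates of the dominant terms (exponentials ≫ polynomials ≫ logarithms), or apply L'Hôpital's rule; the quotient → 0.
Adding the constant: 0 + 3 = 3. Limit = 3.

Final answer: 3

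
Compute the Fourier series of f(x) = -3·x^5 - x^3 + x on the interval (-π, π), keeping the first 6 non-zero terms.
(-706 - 6·π^4 + 118·π^2)·sin(x) + (-14·π^2 + 20 + 3·π^4)·sin(2·x) + (-2·π^4 - 50/27 + 34·π^2/9)·sin(3·x) + (-11·π^2/8 + 1/64 + 3·π^4/2)·sin(4·x) + (-6·π^4/5 + 166/625 + 14·π^2/25)·sin(5·x) + (-2·π^2/9 - 8/27 + π^4)·sin(6·x)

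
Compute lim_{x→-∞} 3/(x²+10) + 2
Evaluate the dominant behaviour as x → -∞; each term tends to a finite value or vanishes.
Limit = 2.

Final answer: 2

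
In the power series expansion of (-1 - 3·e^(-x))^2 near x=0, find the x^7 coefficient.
Expand to order 7: (-1 - 3·e^(-x))^2 = -193·x^7/840 + 97·x^6/120 - 49·x^5/20 + 25·x^4/4 - 13·x^3 + 21·x^2 - 24·x + 16 + O(x^8).
The coefficient of x^7 is -193/840.

Final answer: -193/840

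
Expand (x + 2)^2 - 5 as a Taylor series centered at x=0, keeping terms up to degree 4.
x^2 + 4·x - 1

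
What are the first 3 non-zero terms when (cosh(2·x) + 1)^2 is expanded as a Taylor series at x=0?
20·x^4/3 + 8·x^2 + 4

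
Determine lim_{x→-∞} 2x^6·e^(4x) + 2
The product is a 0·∞ indeterminate form at x → -∞.
Rewrite the product as 2x^6 / e^(-4x) (an ∞/∞ form) and apply L'Hôpital, or use the standard hierarchy e^(4|x|) ≫ |x^6| as x → -∞.
The indeterminate product → 0, so the limit = 2.

Final answer: 2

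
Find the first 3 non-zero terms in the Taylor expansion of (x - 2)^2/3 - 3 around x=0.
x^2/3 - 4·x/3 - 5/3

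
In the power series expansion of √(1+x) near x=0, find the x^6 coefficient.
Expand to order 6: √(1+x) = -21·x^6/1024 + 7·x^5/256 - 5·x^4/128 + x^3/16 - x^2/8 + x/2 + 1 + O(x^7).
The coefficient of x^6 is -21/1024.

Final answer: -21/1024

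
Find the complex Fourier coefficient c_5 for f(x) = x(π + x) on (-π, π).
Compute the real Fourier coefficients first: a_5 = -4/25, b_5 = 2·π/5.
Then c_5 = (a_5 − i·b_5)/2 = -2/25 - i·π/5.

Final answer: -2/25 - i·π/5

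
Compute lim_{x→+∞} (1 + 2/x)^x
As x → +∞: this is the defining limit (1 + 2/x)^x → e^2.
Limit = e^(2).

Final answer: e^(2)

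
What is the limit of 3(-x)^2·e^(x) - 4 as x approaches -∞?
The product is a 0·∞ indeterminate form at x → -∞.
Rewrite the product as 3(-x)^2 / e^(-x) (an ∞/∞ form) and apply L'Hôpital, or use the standard hierarchy e^(|x|) ≫ |(-x)^2| as x → -∞.
The indeterminate product → 0, so the limit = -4.

Final answer: -4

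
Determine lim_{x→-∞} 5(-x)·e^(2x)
This is a 0·∞ indeterminate form at x → -∞.
Rewrite the product as 5(-x) / e^(-2x) (an ∞/∞ form) and apply L'Hôpital, or use the standard hierarchy e^(2|x|) ≫ |(-x)| as x → -∞.
The indeterminate product → 0, so the limit = 0.

Final answer: 0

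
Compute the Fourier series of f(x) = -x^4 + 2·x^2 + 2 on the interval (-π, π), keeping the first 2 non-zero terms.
(-56 + 8·π^2)·cos(x) - π^4/5 + 2 + 2·π^2/3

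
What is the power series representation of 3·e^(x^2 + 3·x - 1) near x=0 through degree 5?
963·x^5·e^(-1)/40 + 201·x^4·e^(-1)/8 + 45·x^3·e^(-1)/2 + 33·x^2·e^(-1)/2 + 9·x·e^(-1) + 3·e^(-1)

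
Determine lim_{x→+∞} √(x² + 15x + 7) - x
As x → +∞: multiply by the conjugate to get (15x+7)/(√(x²+15x+7)+x); the denominator ~ 2x, so the limit is 15/2.
Limit = 15/2.

Final answer: 15/2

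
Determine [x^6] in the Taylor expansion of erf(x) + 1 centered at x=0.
Expand to order 6: erf(x) + 1 = x^5/(5·√(π)) - 2·x^3/(3·√(π)) + 2·x/√(π) + 1 + O(x^7).
The coefficient of x^6 is 0.

Final answer: 0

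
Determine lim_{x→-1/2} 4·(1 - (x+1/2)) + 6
Direct substitution at x = -1/2 gives 10.

Final answer: 10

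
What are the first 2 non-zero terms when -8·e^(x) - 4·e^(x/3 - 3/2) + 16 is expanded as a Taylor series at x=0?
x·(-8 - 4·e^(-3/2)/3) - 4·e^(-3/2) + 8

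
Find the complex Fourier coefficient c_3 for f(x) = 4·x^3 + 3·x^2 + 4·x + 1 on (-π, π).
Compute the real Fourier coefficients first: a_3 = -4/3, b_3 = 8/9 + 8·π^2/3.
Then c_3 = (a_3 − i·b_3)/2 = -2/3 - 4·i·π^2/3 - 4·i/9.

Final answer: -2/3 - 4·i·π^2/3 - 4·i/9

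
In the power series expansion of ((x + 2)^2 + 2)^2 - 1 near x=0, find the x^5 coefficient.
Expand to order 5: ((x + 2)^2 + 2)^2 - 1 = x^4 + 8·x^3 + 28·x^2 + 48·x + 35 + O(x^6).
The coefficient of x^5 is 0.

Final answer: 0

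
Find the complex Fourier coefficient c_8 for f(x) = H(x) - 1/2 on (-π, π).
Compute the real Fourier coefficients first: a_8 = 0, b_8 = 0.
Then c_8 = (a_8 − i·b_8)/2 = 0.

Final answer: 0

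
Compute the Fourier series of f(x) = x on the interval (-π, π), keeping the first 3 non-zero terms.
2·sin(x) - sin(2·x) + 2·sin(3·x)/3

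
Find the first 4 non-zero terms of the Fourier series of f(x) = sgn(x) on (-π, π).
4·sin(x)/π + 4·sin(3·x)/(3·π) + 4·sin(5·x)/(5·π) + 4·sin(7·x)/(7·π)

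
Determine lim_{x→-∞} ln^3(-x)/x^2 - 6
The quotient is an ∞/∞ indeterminate form as x → -∞.
Compare growth rates of the dominant terms (exponentials ≫ polynomials ≫ logarithms), or apply L'Hôpital's rule; the quotient → 0.
Adding the constant: 0 - 6 = -6. Limit = -6.

Final answer: -6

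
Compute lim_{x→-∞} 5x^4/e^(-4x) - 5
The quotient is an ∞/∞ indeterminate form as x → -∞.
Compare growth rates of the dominant terms (exponentials ≫ polynomials ≫ logarithms), or apply L'Hôpital's rule; the quotient → 0.
Adding the constant: 0 - 5 = -5. Limit = -5.

Final answer: -5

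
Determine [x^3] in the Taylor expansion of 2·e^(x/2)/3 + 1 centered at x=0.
Expand to order 3: 2·e^(x/2)/3 + 1 = x^3/72 + x^2/12 + x/3 + 5/3 + O(x^4).
The coefficient of x^3 is 1/72.

Final answer: 1/72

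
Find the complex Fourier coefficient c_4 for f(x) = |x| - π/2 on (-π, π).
Compute the real Fourier coefficients first: a_4 = 0, b_4 = 0.
Then c_4 = (a_4 − i·b_4)/2 = 0.

Final answer: 0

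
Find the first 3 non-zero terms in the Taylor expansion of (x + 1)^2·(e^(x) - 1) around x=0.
13·x^3/6 + 5·x^2/2 + x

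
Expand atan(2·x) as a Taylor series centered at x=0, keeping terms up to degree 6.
32·x^5/5 - 8·x^3/3 + 2·x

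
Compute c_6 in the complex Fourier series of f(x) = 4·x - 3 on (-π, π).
Compute the real Fourier coefficients first: a_6 = 0, b_6 = -4/3.
Then c_6 = (a_6 − i·b_6)/2 = 2·i/3.

Final answer: 2·i/3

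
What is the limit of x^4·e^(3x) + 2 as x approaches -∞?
The product is a 0·∞ indeterminate form at x → -∞.
Rewrite the product as x^4 / e^(-3x) (an ∞/∞ form) and apply L'Hôpital, or use the standard hierarchy e^(3|x|) ≫ |x^4| as x → -∞.
The indeterminate product → 0, so the limit = 2.

Final answer: 2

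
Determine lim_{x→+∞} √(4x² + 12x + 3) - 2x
As x → +∞: multiply by the conjugate to get (12x+3)/(√(4x²+12x+3)+2x); the denominator ~ 4x, so the limit is 12/4 = 3.
Limit = 3.

Final answer: 3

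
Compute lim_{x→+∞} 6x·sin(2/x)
As x → +∞: let u = 2/x → 0⁺; then 6·x·sin(2/x) = 6·2·sin(u)/u → 6·2·1 = 12.
Limit = 12.

Final answer: 12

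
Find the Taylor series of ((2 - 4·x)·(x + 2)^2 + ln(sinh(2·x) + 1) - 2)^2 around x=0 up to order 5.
224·x^5 + 176·x^4 + 192·x^3 - 156·x^2 - 72·x + 36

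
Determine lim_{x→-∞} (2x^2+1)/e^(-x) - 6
The quotient is an ∞/∞ indeterminate form as x → -∞.
Compare growth rates of the dominant terms (exponentials ≫ polynomials ≫ logarithms), or apply L'Hôpital's rule; the quotient → 0.
Adding the constant: 0 - 6 = -6. Limit = -6.

Final answer: -6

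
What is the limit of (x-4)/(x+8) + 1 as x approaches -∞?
Evaluate the dominant behaviour as x → -∞; each term tends to a finite value or vanishes.
Limit = 2.

Final answer: 2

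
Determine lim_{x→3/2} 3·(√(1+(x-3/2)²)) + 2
Direct substitution at x = 3/2 gives 5.

Final answer: 5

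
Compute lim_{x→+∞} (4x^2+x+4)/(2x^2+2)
This is an ∞/∞ indeterminate form as x → +∞.
Divide numerator and denominator by x^2 and let the lower-order terms vanish; the leading terms give 4/2 = 2.
Limit = 2.

Final answer: 2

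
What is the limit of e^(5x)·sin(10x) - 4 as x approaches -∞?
Evaluate the dominant behaviour as x → -∞; each term tends to a finite value or vanishes.
Limit = -4.

Final answer: -4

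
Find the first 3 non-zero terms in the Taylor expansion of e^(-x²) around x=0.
x^4/2 - x^2 + 1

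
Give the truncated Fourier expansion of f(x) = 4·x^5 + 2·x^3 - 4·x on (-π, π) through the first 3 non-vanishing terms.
(-156·π^2 + 8·π^4 + 928)·sin(x) + (-4·π^4 - 23 + 18·π^2)·sin(2·x) + (-124·π^2/27 + 32/81 + 8·π^4/3)·sin(3·x)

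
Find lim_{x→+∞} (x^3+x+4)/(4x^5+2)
This is an ∞/∞ indeterminate form as x → +∞.
Divide numerator and denominator by x^5 and let the lower-order terms vanish; the numerator's degree 3 is below the denominator's degree 5, so the quotient → 0.
Limit = 0.

Final answer: 0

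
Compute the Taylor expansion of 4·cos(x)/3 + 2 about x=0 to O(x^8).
-x^6/540 + x^4/18 - 2·x^2/3 + 10/3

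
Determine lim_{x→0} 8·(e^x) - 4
Direct substitution at x = 0 gives 4.

Final answer: 4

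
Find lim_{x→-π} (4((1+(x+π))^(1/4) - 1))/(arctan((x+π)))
Both numerator and denominator → 0 as x → -π; this is a 0/0 indeterminate form.
Expand each to leading order near x = -π: numerator ~ (x + π), denominator ~ (x + π).
The limit of the ratio is 1.

Final answer: 1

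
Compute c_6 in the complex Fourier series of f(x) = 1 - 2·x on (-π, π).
Compute the real Fourier coefficients first: a_6 = 0, b_6 = 2/3.
Then c_6 = (a_6 − i·b_6)/2 = -i/3.

Final answer: -i/3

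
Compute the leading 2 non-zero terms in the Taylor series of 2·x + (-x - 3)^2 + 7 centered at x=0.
8·x + 16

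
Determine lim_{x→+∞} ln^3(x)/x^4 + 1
The quotient is an ∞/∞ indeterminate form as x → +∞.
The polynomial denominator x^4 dominates the logarithmic numerator (any positive power of x ≫ ln^3(x) as x → ∞), so the quotient → 0.
Adding the constant: 0 + 1 = 1. Limit = 1.

Final answer: 1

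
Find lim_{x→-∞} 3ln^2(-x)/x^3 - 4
The quotient is an ∞/∞ indeterminate form as x → -∞.
Compare growth rates of the dominant terms (exponentials ≫ polynomials ≫ logarithms), or apply L'Hôpital's rule; the quotient → 0.
Adding the constant: 0 - 4 = -4. Limit = -4.

Final answer: -4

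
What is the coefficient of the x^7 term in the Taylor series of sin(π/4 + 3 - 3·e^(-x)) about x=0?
Expand to order 7: sin(π/4 + 3 - 3·e^(-x)) = 107·√(2)·x^7/96 + 1013·√(2)·x^6/480 - 23·√(2)·x^5/5 + 59·√(2)·x^4/16 + √(2)·x^3/4 - 3·√(2)·x^2 + 3·√(2)·x/2 + √(2)/2 + O(x^8).
The coefficient of x^7 is 107·√(2)/96.

Final answer: 107·√(2)/96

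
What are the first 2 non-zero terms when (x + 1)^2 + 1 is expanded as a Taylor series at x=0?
2·x + 2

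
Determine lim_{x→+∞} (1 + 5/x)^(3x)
As x → +∞: write (1 + 5/x)^(3x) = ((1 + 5/x)^x)^3 → (e^5)^3 = e^15.
Limit = e^(15).

Final answer: e^(15)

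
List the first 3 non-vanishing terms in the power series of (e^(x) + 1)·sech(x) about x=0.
-x^2/2 + x + 2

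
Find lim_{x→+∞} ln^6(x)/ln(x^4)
This is an ∞/∞ indeterminate form as x → +∞.
Write ln(x^4) = 4·ln(x), reducing the quotient to ln^5(x)/4 → ∞.
Limit = ∞.

Final answer: ∞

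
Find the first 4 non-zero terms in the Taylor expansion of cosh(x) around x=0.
x^6/720 + x^4/24 + x^2/2 + 1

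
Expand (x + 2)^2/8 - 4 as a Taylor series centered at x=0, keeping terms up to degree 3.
x^2/8 + x/2 - 7/2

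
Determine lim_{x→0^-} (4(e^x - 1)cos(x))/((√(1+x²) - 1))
Both numerator and denominator → 0 as x → 0^-; this is a 0/0 indeterminate form.
Expand each to leading order near x = 0: numerator ~ 4·x, denominator ~ x^2/2.
The limit of the ratio is -∞.

Final answer: -∞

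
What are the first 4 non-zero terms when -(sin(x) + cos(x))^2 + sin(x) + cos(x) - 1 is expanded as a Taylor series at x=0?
7·x^3/6 - x^2/2 - x - 1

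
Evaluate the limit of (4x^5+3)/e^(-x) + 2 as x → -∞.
The quotient is an ∞/∞ indeterminate form as x → -∞.
Compare growth rates of the dominant terms (exponentials ≫ polynomials ≫ logarithms), or apply L'Hôpital's rule; the quotient → 0.
Adding the constant: 0 + 2 = 2. Limit = 2.

Final answer: 2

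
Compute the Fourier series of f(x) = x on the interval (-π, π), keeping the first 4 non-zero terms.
2·sin(x) - sin(2·x) + 2·sin(3·x)/3 - sin(4·x)/2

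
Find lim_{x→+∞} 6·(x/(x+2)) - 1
Evaluate the dominant behaviour as x → +∞; each term tends to a finite value or vanishes.
Limit = 5.

Final answer: 5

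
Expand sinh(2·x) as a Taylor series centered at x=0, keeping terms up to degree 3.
4·x^3/3 + 2·x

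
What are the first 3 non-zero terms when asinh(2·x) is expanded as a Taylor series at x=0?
12·x^5/5 - 4·x^3/3 + 2·x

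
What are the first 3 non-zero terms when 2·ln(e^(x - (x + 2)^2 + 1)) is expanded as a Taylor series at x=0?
-2·x^2 - 6·x - 6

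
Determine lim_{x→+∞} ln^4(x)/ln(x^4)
This is an ∞/∞ indeterminate form as x → +∞.
Write ln(x^4) = 4·ln(x), reducing the quotient to ln^3(x)/4 → ∞.
Limit = ∞.

Final answer: ∞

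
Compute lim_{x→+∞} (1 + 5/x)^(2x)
As x → +∞: write (1 + 5/x)^(2x) = ((1 + 5/x)^x)^2 → (e^5)^2 = e^10.
Limit = e^(10).

Final answer: e^(10)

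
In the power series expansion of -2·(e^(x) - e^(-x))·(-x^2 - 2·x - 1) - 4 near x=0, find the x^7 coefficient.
Expand to order 7: -2·(e^(x) - e^(-x))·(-x^2 - 2·x - 1) - 4 = 43·x^7/1260 + x^6/15 + 7·x^5/10 + 4·x^4/3 + 14·x^3/3 + 8·x^2 + 4·x - 4 + O(x^8).
The coefficient of x^7 is 43/1260.

Final answer: 43/1260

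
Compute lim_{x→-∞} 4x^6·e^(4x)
This is a 0·∞ indeterminate form at x → -∞.
Rewrite the product as 4x^6 / e^(-4x) (an ∞/∞ form) and apply L'Hôpital, or use the standard hierarchy e^(4|x|) ≫ |x^6| as x → -∞.
The indeterminate product → 0, so the limit = 0.

Final answer: 0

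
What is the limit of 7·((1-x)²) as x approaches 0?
Direct substitution at x = 0 gives 7.

Final answer: 7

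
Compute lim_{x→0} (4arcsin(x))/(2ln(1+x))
Both numerator and denominator → 0 as x → 0; this is a 0/0 indeterminate form.
Expand each to leading order near x = 0: numerator ~ 4·x, denominator ~ 2·x.
The limit of the ratio is 2.

Final answer: 2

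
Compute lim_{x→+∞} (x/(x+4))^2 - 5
As x → +∞: x/(x+4) = 1/(1 + 4/x) → 1, and the 2nd power of a limit-1 base also → 1; with the additive constant, 1 - 5 = -4.
Limit = -4.

Final answer: -4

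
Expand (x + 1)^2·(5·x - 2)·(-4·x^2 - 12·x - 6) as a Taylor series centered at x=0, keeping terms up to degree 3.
-130·x^3 - 52·x^2 + 18·x + 12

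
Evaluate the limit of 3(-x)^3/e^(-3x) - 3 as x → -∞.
The quotient is an ∞/∞ indeterminate form as x → -∞.
Compare growth rates of the dominant terms (exponentials ≫ polynomials ≫ logarithms), or apply L'Hôpital's rule; the quotient → 0.
Adding the constant: 0 - 3 = -3. Limit = -3.

Final answer: -3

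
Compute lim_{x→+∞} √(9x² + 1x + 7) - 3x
As x → +∞: multiply by the conjugate to get (1x+7)/(√(9x²+1x+7)+3x); the denominator ~ 6x, so the limit is 1/6.
Limit = 1/6.

Final answer: 1/6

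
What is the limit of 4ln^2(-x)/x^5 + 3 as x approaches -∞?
The quotient is an ∞/∞ indeterminate form as x → -∞.
Compare growth rates of the dominant terms (exponentials ≫ polynomials ≫ logarithms), or apply L'Hôpital's rule; the quotient → 0.
Adding the constant: 0 + 3 = 3. Limit = 3.

Final answer: 3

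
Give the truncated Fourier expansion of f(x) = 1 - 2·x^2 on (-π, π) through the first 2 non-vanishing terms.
8·cos(x) - 2·π^2/3 + 1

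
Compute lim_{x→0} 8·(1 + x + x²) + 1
Direct substitution at x = 0 gives 9.

Final answer: 9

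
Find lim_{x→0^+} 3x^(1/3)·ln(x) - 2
The product is a 0·∞ indeterminate form at x → 0⁺.
Rewrite the product as 3·ln(x) / x^(-1/3) and apply L'Hôpital, or use the standard hierarchy x^(-1/3) ≫ |ln x| as x → 0⁺.
The indeterminate product → 0, so the limit = -2.

Final answer: -2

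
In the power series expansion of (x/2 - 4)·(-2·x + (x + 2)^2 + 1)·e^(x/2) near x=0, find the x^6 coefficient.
Expand to order 6: (x/2 - 4)·(-2·x + (x + 2)^2 + 1)·e^(x/2) = 17·x^6/23040 - 5·x^5/256 - 7·x^4/24 - 101·x^3/48 - 33·x^2/4 - 31·x/2 - 20 + O(x^7).
The coefficient of x^6 is 17/23040.

Final answer: 17/23040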